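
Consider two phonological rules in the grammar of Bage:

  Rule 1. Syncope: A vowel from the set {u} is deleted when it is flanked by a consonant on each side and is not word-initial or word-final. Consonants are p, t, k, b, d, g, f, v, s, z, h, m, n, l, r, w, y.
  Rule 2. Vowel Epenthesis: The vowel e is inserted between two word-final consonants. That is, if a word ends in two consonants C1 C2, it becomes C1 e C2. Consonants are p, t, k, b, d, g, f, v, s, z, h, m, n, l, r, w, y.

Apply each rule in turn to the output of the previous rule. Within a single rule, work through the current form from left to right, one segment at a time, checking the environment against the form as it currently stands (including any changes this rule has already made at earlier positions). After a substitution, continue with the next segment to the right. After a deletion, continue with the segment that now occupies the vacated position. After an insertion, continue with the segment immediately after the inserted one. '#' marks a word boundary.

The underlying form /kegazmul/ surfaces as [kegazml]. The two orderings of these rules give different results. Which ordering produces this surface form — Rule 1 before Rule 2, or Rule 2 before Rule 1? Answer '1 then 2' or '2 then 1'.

2 then 1

Order 1 then 2:
  1 Syncope: [kegazmul] → [kegazml]
  2 Vowel Epenthesis: [kegazml] → [kegazmel]
  result: [kegazmel]
Order 2 then 1:
  2 Vowel Epenthesis: no change — [kegazmul]
  1 Syncope: [kegazmul] → [kegazml]
  result: [kegazml]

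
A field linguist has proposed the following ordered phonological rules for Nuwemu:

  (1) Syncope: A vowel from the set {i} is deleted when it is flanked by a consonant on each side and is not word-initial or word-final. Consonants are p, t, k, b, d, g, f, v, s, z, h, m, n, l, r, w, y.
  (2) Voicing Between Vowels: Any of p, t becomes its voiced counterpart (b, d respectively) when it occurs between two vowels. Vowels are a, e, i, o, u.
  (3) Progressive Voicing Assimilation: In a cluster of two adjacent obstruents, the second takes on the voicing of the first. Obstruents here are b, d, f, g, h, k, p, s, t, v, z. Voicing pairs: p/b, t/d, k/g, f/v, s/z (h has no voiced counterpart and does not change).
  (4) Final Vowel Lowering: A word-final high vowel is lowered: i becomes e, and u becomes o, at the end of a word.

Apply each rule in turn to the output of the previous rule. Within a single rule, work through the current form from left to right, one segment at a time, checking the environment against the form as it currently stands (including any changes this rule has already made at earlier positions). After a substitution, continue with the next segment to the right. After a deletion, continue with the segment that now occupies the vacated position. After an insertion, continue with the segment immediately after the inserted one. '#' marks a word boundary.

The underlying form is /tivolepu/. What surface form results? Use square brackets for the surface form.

[tfolebo]

(1) Syncope: [tivolepu] → [tvolepu]
(2) Voicing Between Vowels: [tvolepu] → [tvolebu]
(3) Progressive Voicing Assimilation: [tvolebu] → [tfolebu]
(4) Final Vowel Lowering: [tfolebu] → [tfolebo]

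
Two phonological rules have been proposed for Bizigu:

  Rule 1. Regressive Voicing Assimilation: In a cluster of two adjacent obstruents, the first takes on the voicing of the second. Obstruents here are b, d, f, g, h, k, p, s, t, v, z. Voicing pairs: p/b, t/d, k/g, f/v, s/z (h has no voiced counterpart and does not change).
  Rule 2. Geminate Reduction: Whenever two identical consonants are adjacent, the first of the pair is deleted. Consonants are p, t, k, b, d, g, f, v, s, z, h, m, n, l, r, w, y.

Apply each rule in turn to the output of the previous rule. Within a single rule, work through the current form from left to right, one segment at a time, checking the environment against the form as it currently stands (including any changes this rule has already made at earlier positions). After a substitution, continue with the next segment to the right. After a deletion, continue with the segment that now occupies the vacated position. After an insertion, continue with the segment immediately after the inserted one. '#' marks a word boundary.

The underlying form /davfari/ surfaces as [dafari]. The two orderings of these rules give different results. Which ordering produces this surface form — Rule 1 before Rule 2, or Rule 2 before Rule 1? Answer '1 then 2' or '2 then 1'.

Order 1 then 2:
  1 Regressive Voicing Assimilation: [davfari] → [daffari]
  2 Geminate Reduction: [daffari] → [dafari]
  result: [dafari]
Order 2 then 1:
  2 Geminate Reduction: no change — [davfari]
  1 Regressive Voicing Assimilation: [davfari] → [daffari]
  result: [daffari]

1 then 2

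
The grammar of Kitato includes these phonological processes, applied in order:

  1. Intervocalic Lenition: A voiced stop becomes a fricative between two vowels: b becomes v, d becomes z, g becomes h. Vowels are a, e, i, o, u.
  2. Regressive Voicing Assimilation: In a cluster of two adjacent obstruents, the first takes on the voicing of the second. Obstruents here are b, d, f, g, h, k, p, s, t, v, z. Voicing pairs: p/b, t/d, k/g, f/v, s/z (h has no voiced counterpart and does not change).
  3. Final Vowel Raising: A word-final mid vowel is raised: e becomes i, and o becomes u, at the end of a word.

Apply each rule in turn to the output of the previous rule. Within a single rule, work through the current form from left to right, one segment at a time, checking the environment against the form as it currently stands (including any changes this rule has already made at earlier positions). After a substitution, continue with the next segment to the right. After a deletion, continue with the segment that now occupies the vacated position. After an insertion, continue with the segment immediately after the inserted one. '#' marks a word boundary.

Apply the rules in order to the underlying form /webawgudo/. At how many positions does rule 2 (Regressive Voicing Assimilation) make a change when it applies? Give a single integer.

1 Intervocalic Lenition: [webawgudo] → [wevawguzo]
2 Regressive Voicing Assimilation: no change — [wevawguzo]
3 Final Vowel Raising: [wevawguzo] → [wevawguzu]
Rule 2 changed 0 position(s).

0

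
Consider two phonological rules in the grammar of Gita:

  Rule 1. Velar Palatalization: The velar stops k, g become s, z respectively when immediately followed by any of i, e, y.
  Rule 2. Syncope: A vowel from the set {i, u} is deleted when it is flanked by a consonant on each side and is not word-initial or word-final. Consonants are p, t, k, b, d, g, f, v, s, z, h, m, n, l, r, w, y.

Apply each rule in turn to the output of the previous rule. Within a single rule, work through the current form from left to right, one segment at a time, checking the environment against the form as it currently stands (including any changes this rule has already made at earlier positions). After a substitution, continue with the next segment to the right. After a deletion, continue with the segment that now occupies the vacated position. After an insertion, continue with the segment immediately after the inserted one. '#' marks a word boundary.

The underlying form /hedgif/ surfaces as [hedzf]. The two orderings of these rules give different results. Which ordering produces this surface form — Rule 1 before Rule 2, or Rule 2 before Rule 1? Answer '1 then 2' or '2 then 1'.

Order 1 then 2:
  1 Velar Palatalization: [hedgif] → [hedzif]
  2 Syncope: [hedzif] → [hedzf]
  result: [hedzf]
Order 2 then 1:
  2 Syncope: [hedgif] → [hedgf]
  1 Velar Palatalization: no change — [hedgf]
  result: [hedgf]

1 then 2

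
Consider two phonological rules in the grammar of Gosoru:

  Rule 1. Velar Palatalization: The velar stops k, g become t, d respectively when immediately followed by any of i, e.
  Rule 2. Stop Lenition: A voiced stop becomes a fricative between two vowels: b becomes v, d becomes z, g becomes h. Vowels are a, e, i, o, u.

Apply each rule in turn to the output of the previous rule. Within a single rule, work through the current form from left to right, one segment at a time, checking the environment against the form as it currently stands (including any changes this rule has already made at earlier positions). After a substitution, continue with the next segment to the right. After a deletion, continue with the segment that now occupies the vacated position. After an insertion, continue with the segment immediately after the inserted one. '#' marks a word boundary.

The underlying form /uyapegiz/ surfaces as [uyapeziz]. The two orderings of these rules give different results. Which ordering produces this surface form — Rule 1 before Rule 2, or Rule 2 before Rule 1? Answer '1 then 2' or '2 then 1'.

1 then 2

Order 1 then 2:
  1 Velar Palatalization: [uyapegiz] → [uyapediz]
  2 Stop Lenition: [uyapediz] → [uyapeziz]
  result: [uyapeziz]
Order 2 then 1:
  2 Stop Lenition: [uyapegiz] → [uyapehiz]
  1 Velar Palatalization: no change — [uyapehiz]
  result: [uyapehiz]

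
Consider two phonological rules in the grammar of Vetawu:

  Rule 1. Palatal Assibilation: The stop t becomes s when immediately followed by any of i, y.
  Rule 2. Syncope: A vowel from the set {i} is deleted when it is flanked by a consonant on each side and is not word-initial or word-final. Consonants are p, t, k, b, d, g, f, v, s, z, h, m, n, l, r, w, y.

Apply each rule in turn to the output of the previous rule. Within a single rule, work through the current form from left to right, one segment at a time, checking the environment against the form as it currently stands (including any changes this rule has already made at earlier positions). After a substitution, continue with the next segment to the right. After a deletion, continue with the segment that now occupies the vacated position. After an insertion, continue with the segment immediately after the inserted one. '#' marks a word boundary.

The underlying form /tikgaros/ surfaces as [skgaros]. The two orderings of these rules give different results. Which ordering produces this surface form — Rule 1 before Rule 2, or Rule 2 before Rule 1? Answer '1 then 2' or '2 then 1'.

Order 1 then 2:
  1 Palatal Assibilation: [tikgaros] → [sikgaros]
  2 Syncope: [sikgaros] → [skgaros]
  result: [skgaros]
Order 2 then 1:
  2 Syncope: [tikgaros] → [tkgaros]
  1 Palatal Assibilation: no change — [tkgaros]
  result: [tkgaros]

1 then 2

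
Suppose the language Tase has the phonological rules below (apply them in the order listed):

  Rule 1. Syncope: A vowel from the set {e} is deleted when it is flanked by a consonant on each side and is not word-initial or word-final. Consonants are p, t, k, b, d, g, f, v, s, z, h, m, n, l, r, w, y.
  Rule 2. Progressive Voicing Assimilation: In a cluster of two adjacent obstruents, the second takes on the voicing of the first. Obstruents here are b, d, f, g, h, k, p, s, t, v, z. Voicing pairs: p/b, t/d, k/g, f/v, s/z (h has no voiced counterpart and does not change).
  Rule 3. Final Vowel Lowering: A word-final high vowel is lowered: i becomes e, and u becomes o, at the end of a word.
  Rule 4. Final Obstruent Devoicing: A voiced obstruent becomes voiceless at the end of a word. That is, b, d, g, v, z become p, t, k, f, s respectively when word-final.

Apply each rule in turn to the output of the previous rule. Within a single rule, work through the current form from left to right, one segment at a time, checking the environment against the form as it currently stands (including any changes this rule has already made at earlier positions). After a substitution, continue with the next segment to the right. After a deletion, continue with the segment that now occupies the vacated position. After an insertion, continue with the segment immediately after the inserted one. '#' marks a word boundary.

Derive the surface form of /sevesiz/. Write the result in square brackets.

[sfsis]

Rule 1 Syncope: [sevesiz] → [svsiz]
Rule 2 Progressive Voicing Assimilation: [svsiz] → [sfsiz]
Rule 3 Final Vowel Lowering: no change — [sfsiz]
Rule 4 Final Obstruent Devoicing: [sfsiz] → [sfsis]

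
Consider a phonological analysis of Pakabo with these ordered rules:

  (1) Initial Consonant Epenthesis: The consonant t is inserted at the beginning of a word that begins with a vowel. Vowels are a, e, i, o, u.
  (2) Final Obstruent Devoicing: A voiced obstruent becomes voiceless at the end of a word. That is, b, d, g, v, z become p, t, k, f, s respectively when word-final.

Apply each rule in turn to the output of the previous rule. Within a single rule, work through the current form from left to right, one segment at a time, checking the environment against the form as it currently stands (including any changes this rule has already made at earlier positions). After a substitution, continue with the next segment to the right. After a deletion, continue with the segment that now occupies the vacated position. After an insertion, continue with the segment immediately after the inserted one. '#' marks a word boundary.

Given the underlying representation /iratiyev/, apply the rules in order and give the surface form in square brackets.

[tiratiyef]

(1) Initial Consonant Epenthesis: [iratiyev] → [tiratiyev]
(2) Final Obstruent Devoicing: [tiratiyev] → [tiratiyef]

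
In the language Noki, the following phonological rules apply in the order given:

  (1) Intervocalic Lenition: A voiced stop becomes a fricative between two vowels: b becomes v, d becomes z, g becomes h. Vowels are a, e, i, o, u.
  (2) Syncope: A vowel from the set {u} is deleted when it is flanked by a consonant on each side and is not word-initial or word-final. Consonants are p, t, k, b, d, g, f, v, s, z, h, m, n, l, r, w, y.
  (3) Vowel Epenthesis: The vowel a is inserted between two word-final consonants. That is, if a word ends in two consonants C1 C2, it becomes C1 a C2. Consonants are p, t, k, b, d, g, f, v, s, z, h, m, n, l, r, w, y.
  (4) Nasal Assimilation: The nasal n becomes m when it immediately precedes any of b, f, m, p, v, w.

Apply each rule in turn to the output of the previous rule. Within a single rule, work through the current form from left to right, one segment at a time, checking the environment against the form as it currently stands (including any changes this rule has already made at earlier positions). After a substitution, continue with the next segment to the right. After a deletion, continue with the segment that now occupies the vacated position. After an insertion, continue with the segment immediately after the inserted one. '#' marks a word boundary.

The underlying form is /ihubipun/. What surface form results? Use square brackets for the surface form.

[ihvipan]

(1) Intervocalic Lenition: [ihubipun] → [ihuvipun]
(2) Syncope: [ihuvipun] → [ihvipn]
(3) Vowel Epenthesis: [ihvipn] → [ihvipan]
(4) Nasal Assimilation: no change — [ihvipan]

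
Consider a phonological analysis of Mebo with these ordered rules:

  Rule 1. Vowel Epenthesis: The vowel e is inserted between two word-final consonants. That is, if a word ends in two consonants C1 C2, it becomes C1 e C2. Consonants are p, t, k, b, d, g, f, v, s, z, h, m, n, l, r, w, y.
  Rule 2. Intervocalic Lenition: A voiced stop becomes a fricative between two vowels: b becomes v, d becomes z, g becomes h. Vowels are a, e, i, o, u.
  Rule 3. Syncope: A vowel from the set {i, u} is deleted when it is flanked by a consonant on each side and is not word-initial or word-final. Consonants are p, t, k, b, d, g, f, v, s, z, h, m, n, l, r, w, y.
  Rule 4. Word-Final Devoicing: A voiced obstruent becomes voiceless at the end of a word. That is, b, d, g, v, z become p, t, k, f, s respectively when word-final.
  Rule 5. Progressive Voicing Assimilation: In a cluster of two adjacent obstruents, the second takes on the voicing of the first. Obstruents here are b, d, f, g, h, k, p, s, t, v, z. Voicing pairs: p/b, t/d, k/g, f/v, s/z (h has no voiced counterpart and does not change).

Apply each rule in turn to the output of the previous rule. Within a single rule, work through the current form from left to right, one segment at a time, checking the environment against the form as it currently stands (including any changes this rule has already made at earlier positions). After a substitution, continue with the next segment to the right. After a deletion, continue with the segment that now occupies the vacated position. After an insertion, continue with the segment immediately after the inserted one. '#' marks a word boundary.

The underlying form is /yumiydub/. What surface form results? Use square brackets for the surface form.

Rule 1 Vowel Epenthesis: no change — [yumiydub]
Rule 2 Intervocalic Lenition: no change — [yumiydub]
Rule 3 Syncope: [yumiydub] → [ymydb]
Rule 4 Word-Final Devoicing: [ymydb] → [ymydp]
Rule 5 Progressive Voicing Assimilation: [ymydp] → [ymydb]

[ymydb]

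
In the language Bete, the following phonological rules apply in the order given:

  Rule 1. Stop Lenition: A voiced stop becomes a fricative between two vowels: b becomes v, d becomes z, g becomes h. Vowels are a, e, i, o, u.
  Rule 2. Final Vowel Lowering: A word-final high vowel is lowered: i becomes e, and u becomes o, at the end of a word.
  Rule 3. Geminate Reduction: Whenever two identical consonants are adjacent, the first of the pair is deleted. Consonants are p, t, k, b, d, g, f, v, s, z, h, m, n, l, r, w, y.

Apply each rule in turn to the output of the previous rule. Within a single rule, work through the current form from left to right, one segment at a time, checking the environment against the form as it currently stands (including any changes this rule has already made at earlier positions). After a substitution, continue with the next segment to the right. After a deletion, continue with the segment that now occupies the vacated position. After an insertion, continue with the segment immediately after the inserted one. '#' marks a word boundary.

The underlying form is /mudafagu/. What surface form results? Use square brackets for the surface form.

[muzafaho]

Rule 1 Stop Lenition: [mudafagu] → [muzafahu]
Rule 2 Final Vowel Lowering: [muzafahu] → [muzafaho]
Rule 3 Geminate Reduction: no change — [muzafaho]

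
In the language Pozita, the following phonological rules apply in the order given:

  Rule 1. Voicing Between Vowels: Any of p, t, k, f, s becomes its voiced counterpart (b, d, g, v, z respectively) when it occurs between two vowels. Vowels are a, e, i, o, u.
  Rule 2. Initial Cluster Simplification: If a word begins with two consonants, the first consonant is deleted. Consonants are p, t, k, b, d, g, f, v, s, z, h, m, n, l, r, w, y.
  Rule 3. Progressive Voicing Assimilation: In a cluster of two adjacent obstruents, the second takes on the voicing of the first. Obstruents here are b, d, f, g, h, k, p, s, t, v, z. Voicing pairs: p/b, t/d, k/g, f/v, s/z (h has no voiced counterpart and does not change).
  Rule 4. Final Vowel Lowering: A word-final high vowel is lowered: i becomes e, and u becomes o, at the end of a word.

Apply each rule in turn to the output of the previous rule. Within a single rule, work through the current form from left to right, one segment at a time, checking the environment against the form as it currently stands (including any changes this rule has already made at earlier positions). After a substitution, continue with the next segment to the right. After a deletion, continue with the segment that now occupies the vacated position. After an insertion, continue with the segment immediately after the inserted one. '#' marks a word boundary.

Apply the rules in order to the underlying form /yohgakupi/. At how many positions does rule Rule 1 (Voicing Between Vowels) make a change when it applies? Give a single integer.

2

Rule 1 Voicing Between Vowels: [yohgakupi] → [yohgagubi]
Rule 2 Initial Cluster Simplification: no change — [yohgagubi]
Rule 3 Progressive Voicing Assimilation: [yohgagubi] → [yohkagubi]
Rule 4 Final Vowel Lowering: [yohkagubi] → [yohkagube]
Rule Rule 1 changed 2 position(s).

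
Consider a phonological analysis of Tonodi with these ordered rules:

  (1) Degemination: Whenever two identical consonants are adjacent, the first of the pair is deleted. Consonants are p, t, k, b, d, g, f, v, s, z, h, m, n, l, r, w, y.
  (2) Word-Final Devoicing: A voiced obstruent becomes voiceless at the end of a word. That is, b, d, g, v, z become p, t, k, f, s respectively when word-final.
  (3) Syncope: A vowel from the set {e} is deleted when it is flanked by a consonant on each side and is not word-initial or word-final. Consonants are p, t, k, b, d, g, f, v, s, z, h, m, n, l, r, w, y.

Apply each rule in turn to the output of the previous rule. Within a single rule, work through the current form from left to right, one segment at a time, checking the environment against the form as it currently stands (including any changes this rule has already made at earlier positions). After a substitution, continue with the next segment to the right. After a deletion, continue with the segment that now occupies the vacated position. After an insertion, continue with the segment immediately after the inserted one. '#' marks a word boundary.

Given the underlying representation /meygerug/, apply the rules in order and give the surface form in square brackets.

[mygruk]

(1) Degemination: no change — [meygerug]
(2) Word-Final Devoicing: [meygerug] → [meygeruk]
(3) Syncope: [meygeruk] → [mygruk]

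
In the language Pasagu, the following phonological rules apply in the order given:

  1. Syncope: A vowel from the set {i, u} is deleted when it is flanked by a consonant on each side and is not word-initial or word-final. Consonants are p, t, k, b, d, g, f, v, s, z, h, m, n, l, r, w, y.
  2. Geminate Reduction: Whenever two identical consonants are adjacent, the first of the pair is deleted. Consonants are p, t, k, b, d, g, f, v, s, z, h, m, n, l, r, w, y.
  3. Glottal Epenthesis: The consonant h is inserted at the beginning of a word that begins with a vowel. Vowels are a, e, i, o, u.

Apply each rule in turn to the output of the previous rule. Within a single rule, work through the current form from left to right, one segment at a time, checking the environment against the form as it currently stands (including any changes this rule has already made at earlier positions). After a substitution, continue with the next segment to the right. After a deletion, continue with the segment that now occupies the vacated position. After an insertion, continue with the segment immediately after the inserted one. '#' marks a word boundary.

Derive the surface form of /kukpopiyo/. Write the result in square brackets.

1 Syncope: [kukpopiyo] → [kkpopyo]
2 Geminate Reduction: [kkpopyo] → [kpopyo]
3 Glottal Epenthesis: no change — [kpopyo]

[kpopyo]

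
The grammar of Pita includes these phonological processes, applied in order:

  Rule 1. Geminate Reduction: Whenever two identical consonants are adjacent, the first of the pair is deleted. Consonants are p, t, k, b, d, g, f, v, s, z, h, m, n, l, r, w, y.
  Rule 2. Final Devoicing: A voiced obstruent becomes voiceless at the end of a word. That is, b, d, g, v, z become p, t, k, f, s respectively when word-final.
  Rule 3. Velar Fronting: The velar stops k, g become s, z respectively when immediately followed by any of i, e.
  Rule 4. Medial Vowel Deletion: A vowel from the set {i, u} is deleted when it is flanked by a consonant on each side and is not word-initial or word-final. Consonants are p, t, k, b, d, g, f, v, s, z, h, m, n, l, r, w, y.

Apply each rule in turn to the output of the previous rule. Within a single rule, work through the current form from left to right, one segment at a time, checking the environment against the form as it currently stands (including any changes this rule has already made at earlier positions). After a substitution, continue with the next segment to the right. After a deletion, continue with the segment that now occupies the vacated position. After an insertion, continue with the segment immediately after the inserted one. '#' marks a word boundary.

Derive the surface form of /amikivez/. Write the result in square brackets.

[amsves]

Rule 1 Geminate Reduction: no change — [amikivez]
Rule 2 Final Devoicing: [amikivez] → [amikives]
Rule 3 Velar Fronting: [amikives] → [amisives]
Rule 4 Medial Vowel Deletion: [amisives] → [amsves]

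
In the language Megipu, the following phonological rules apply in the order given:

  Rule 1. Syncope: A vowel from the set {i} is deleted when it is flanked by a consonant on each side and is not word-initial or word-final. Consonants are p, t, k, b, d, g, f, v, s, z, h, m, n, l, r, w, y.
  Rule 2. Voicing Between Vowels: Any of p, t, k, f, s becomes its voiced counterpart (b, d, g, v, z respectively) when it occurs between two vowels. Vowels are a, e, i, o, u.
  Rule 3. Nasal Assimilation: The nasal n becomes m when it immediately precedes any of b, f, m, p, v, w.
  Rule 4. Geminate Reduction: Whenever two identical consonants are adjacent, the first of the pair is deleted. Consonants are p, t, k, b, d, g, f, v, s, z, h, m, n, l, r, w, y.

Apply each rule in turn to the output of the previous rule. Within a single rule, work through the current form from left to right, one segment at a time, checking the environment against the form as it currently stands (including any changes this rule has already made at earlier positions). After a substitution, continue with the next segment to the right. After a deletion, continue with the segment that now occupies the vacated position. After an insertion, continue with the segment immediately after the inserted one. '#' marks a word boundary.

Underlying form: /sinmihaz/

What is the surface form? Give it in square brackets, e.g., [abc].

Rule 1 Syncope: [sinmihaz] → [snmhaz]
Rule 2 Voicing Between Vowels: no change — [snmhaz]
Rule 3 Nasal Assimilation: [snmhaz] → [smmhaz]
Rule 4 Geminate Reduction: [smmhaz] → [smhaz]

[smhaz]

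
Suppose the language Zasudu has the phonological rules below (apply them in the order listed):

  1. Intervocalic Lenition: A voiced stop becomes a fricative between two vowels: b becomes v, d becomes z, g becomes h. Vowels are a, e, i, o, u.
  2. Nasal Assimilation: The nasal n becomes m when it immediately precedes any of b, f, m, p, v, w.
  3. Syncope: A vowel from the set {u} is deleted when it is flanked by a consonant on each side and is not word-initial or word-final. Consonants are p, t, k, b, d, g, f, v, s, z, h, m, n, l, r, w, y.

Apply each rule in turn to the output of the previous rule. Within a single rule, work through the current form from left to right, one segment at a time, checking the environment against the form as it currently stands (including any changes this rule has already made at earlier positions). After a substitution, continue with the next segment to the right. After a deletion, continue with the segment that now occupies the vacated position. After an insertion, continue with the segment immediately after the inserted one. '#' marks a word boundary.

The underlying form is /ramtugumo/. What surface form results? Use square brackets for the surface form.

[ramthmo]

1 Intervocalic Lenition: [ramtugumo] → [ramtuhumo]
2 Nasal Assimilation: no change — [ramtuhumo]
3 Syncope: [ramtuhumo] → [ramthmo]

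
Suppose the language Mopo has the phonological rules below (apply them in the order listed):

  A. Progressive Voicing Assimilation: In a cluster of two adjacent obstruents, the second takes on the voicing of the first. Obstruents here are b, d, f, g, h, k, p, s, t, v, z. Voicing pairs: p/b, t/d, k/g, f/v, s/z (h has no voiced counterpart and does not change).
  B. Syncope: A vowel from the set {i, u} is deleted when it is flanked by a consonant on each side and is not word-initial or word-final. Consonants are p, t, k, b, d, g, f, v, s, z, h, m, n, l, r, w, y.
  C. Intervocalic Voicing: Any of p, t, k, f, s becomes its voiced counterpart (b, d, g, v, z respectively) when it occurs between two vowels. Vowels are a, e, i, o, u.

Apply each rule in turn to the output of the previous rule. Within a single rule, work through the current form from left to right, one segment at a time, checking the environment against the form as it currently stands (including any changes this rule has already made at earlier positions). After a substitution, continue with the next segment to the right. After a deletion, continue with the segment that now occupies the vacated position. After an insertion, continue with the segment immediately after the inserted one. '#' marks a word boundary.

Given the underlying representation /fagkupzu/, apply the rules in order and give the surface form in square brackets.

[faggpsu]

A Progressive Voicing Assimilation: [fagkupzu] → [faggupsu]
B Syncope: [faggupsu] → [faggpsu]
C Intervocalic Voicing: no change — [faggpsu]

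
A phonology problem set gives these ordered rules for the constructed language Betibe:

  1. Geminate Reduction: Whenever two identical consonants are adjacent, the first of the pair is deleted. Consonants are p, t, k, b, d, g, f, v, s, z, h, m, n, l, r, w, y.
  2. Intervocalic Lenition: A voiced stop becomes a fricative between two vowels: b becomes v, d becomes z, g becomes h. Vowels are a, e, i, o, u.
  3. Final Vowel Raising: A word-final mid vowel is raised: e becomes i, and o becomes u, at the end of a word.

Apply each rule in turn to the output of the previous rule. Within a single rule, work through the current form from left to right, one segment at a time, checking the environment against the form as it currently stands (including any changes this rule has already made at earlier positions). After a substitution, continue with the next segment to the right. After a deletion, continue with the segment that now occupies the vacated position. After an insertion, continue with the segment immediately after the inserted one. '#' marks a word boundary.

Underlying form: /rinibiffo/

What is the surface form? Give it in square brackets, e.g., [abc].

[rinivifu]

1 Geminate Reduction: [rinibiffo] → [rinibifo]
2 Intervocalic Lenition: [rinibifo] → [rinivifo]
3 Final Vowel Raising: [rinivifo] → [rinivifu]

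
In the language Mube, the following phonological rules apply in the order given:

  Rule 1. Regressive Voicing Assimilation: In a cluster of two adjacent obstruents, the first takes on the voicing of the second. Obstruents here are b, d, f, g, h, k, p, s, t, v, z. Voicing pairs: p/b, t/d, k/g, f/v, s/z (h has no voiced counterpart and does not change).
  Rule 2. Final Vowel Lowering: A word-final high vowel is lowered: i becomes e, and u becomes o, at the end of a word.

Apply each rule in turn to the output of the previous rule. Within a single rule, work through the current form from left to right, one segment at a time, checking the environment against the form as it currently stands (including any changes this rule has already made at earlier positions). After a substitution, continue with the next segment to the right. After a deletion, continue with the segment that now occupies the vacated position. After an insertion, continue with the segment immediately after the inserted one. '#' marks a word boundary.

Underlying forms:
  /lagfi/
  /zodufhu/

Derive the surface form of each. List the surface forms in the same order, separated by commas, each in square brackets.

[lakfe], [zodufho]

/lagfi/:
  Rule 1 Regressive Voicing Assimilation: [lagfi] → [lakfi]
  Rule 2 Final Vowel Lowering: [lakfi] → [lakfe]
/zodufhu/:
  Rule 1 Regressive Voicing Assimilation: no change — [zodufhu]
  Rule 2 Final Vowel Lowering: [zodufhu] → [zodufho]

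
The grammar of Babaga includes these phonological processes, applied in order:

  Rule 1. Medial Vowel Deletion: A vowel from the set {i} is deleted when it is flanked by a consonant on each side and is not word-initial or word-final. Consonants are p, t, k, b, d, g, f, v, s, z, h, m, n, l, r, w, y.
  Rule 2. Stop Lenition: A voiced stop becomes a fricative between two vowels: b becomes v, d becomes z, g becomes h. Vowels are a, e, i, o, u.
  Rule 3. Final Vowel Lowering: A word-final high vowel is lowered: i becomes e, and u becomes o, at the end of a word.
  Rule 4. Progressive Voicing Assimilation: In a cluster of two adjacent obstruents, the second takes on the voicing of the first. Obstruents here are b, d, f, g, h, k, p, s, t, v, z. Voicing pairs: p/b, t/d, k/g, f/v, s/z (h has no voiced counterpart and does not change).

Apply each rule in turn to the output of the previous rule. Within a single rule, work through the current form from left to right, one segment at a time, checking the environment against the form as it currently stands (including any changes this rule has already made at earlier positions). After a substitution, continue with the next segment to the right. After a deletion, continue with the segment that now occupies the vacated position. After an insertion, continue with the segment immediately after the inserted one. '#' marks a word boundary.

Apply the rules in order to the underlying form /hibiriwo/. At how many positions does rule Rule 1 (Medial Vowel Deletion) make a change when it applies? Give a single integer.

Rule 1 Medial Vowel Deletion: [hibiriwo] → [hbrwo]
Rule 2 Stop Lenition: no change — [hbrwo]
Rule 3 Final Vowel Lowering: no change — [hbrwo]
Rule 4 Progressive Voicing Assimilation: [hbrwo] → [hprwo]
Rule Rule 1 changed 3 position(s).

3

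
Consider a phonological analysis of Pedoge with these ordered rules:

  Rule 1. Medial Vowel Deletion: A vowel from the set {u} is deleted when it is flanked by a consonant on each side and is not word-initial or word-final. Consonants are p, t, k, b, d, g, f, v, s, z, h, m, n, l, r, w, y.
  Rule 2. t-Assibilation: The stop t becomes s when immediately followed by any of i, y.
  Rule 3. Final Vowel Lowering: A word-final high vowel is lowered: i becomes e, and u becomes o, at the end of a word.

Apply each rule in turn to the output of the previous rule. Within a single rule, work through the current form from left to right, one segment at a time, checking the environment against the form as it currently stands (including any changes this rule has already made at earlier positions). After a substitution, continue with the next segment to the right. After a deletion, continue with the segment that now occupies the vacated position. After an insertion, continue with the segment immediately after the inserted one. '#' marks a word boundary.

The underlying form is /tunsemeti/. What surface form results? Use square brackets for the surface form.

Rule 1 Medial Vowel Deletion: [tunsemeti] → [tnsemeti]
Rule 2 t-Assibilation: [tnsemeti] → [tnsemesi]
Rule 3 Final Vowel Lowering: [tnsemesi] → [tnsemese]

[tnsemese]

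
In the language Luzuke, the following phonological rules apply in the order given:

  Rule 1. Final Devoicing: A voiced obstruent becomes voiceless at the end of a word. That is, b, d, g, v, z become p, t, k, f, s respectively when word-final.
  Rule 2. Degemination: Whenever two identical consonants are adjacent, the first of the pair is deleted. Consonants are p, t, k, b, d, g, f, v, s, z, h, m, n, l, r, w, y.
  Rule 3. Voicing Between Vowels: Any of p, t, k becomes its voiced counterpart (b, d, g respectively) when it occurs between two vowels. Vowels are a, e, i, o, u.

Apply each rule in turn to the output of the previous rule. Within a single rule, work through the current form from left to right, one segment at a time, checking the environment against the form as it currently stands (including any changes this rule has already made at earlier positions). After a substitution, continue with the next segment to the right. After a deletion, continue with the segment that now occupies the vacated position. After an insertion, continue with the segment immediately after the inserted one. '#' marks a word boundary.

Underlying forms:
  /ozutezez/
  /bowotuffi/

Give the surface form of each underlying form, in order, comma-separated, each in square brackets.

[ozudezes], [bowodufi]

/ozutezez/:
  Rule 1 Final Devoicing: [ozutezez] → [ozutezes]
  Rule 2 Degemination: no change — [ozutezes]
  Rule 3 Voicing Between Vowels: [ozutezes] → [ozudezes]
/bowotuffi/:
  Rule 1 Final Devoicing: no change — [bowotuffi]
  Rule 2 Degemination: [bowotuffi] → [bowotufi]
  Rule 3 Voicing Between Vowels: [bowotufi] → [bowodufi]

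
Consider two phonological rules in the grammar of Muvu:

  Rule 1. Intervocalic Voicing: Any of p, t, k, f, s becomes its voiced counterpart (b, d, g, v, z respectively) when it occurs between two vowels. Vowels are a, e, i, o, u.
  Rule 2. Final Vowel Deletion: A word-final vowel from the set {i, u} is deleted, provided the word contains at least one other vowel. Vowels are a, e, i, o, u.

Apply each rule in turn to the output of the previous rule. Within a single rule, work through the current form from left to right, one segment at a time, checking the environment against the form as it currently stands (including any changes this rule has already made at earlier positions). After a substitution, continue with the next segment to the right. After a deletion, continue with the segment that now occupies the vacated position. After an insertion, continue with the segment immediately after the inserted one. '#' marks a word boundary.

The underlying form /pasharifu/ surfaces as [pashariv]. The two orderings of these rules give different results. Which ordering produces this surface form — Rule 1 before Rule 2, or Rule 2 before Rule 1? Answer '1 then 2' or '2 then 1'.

Order 1 then 2:
  1 Intervocalic Voicing: [pasharifu] → [pasharivu]
  2 Final Vowel Deletion: [pasharivu] → [pashariv]
  result: [pashariv]
Order 2 then 1:
  2 Final Vowel Deletion: [pasharifu] → [pasharif]
  1 Intervocalic Voicing: no change — [pasharif]
  result: [pasharif]

1 then 2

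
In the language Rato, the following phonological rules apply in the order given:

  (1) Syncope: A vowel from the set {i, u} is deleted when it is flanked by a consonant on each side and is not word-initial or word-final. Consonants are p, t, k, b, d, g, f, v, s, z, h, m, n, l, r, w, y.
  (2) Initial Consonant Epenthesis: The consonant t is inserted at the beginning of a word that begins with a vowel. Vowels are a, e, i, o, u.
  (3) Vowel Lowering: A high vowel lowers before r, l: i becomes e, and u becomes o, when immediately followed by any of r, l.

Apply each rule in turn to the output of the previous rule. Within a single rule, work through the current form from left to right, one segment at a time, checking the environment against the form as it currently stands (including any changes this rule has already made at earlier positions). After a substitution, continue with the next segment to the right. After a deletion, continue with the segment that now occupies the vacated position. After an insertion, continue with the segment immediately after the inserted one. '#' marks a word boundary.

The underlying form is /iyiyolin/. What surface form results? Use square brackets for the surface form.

[tiyyoln]

(1) Syncope: [iyiyolin] → [iyyoln]
(2) Initial Consonant Epenthesis: [iyyoln] → [tiyyoln]
(3) Vowel Lowering: no change — [tiyyoln]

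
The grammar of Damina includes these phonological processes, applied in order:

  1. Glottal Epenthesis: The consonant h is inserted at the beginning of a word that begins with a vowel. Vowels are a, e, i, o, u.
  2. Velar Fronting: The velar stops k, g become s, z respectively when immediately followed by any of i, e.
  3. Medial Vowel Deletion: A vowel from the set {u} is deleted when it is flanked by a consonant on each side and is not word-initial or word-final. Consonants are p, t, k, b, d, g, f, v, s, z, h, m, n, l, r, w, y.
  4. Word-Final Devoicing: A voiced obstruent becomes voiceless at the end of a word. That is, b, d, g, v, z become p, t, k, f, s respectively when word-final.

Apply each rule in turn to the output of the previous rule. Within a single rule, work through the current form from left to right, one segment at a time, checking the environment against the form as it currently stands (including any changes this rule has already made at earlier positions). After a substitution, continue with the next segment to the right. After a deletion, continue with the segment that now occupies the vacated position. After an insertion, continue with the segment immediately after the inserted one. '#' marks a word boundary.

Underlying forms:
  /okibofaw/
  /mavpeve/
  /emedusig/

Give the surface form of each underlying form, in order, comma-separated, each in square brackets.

/okibofaw/:
  1 Glottal Epenthesis: [okibofaw] → [hokibofaw]
  2 Velar Fronting: [hokibofaw] → [hosibofaw]
  3 Medial Vowel Deletion: no change — [hosibofaw]
  4 Word-Final Devoicing: no change — [hosibofaw]
/mavpeve/:
  1 Glottal Epenthesis: no change — [mavpeve]
  2 Velar Fronting: no change — [mavpeve]
  3 Medial Vowel Deletion: no change — [mavpeve]
  4 Word-Final Devoicing: no change — [mavpeve]
/emedusig/:
  1 Glottal Epenthesis: [emedusig] → [hemedusig]
  2 Velar Fronting: no change — [hemedusig]
  3 Medial Vowel Deletion: [hemedusig] → [hemedsig]
  4 Word-Final Devoicing: [hemedsig] → [hemedsik]

[hosibofaw], [mavpeve], [hemedsik]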